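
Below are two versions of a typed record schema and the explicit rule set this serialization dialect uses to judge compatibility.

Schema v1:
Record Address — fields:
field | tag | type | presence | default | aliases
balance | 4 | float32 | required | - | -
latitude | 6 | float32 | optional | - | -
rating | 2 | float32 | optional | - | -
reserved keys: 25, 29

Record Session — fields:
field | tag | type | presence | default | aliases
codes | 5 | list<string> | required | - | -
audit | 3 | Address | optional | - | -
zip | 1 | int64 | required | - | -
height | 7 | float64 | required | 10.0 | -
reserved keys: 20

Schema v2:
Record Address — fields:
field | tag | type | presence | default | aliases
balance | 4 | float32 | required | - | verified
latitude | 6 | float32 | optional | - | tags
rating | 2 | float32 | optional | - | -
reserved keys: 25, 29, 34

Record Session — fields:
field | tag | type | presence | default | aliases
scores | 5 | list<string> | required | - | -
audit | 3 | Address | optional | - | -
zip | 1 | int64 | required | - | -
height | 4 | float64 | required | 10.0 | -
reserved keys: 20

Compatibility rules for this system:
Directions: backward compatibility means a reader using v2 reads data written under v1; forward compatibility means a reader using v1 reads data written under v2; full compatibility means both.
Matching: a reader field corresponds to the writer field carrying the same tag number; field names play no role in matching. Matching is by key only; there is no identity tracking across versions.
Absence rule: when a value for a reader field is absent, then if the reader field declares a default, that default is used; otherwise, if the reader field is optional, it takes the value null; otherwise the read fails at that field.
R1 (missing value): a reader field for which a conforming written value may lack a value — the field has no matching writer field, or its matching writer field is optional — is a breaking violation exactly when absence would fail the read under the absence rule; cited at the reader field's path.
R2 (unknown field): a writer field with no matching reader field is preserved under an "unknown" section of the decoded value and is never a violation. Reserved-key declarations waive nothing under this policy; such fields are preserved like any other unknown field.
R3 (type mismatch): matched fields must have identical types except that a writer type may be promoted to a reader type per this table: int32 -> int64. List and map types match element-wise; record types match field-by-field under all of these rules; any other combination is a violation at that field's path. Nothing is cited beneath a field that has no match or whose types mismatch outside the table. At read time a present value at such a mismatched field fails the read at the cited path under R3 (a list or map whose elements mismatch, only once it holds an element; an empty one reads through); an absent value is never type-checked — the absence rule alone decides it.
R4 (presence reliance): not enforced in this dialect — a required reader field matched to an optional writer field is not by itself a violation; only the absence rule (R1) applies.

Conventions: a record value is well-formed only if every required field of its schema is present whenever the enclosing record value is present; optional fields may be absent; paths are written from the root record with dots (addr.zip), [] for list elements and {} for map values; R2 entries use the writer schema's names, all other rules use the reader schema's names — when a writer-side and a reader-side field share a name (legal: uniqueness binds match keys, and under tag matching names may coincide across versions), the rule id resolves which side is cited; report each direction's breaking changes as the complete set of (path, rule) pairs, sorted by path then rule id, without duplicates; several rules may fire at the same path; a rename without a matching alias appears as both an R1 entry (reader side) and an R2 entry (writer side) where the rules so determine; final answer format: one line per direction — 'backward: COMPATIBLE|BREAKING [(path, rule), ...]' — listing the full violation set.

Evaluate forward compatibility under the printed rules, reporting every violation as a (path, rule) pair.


forward: COMPATIBLE []

each type pair in Session: writer, then reader
forward pass over Session, reader schema v1, writer schema v2:
  writer required, list<string> -> list<string>: reader codes maps from writer scores
  writer optional, Address -> Address: reader audit maps from writer audit
  writer required, int64 -> int64: reader zip maps from writer zip
  no writer field matches reader height
  writer height: unknown to reader
  writer required, float32 -> float32: reader audit.balance maps from writer audit.balance
  writer optional, float32 -> float32: reader audit.latitude maps from writer audit.latitude
  writer optional, float32 -> float32: reader audit.rating maps from writer audit.rating
  => forward: COMPATIBLE
diffs on Session not affecting the asked answer:
  field height in record Session: tag 7 changed to 4 -> triggers nothing under Session's printed rules — same verdict
  renamed field codes to scores in record Session -> triggers nothing under Session's printed rules — same verdict


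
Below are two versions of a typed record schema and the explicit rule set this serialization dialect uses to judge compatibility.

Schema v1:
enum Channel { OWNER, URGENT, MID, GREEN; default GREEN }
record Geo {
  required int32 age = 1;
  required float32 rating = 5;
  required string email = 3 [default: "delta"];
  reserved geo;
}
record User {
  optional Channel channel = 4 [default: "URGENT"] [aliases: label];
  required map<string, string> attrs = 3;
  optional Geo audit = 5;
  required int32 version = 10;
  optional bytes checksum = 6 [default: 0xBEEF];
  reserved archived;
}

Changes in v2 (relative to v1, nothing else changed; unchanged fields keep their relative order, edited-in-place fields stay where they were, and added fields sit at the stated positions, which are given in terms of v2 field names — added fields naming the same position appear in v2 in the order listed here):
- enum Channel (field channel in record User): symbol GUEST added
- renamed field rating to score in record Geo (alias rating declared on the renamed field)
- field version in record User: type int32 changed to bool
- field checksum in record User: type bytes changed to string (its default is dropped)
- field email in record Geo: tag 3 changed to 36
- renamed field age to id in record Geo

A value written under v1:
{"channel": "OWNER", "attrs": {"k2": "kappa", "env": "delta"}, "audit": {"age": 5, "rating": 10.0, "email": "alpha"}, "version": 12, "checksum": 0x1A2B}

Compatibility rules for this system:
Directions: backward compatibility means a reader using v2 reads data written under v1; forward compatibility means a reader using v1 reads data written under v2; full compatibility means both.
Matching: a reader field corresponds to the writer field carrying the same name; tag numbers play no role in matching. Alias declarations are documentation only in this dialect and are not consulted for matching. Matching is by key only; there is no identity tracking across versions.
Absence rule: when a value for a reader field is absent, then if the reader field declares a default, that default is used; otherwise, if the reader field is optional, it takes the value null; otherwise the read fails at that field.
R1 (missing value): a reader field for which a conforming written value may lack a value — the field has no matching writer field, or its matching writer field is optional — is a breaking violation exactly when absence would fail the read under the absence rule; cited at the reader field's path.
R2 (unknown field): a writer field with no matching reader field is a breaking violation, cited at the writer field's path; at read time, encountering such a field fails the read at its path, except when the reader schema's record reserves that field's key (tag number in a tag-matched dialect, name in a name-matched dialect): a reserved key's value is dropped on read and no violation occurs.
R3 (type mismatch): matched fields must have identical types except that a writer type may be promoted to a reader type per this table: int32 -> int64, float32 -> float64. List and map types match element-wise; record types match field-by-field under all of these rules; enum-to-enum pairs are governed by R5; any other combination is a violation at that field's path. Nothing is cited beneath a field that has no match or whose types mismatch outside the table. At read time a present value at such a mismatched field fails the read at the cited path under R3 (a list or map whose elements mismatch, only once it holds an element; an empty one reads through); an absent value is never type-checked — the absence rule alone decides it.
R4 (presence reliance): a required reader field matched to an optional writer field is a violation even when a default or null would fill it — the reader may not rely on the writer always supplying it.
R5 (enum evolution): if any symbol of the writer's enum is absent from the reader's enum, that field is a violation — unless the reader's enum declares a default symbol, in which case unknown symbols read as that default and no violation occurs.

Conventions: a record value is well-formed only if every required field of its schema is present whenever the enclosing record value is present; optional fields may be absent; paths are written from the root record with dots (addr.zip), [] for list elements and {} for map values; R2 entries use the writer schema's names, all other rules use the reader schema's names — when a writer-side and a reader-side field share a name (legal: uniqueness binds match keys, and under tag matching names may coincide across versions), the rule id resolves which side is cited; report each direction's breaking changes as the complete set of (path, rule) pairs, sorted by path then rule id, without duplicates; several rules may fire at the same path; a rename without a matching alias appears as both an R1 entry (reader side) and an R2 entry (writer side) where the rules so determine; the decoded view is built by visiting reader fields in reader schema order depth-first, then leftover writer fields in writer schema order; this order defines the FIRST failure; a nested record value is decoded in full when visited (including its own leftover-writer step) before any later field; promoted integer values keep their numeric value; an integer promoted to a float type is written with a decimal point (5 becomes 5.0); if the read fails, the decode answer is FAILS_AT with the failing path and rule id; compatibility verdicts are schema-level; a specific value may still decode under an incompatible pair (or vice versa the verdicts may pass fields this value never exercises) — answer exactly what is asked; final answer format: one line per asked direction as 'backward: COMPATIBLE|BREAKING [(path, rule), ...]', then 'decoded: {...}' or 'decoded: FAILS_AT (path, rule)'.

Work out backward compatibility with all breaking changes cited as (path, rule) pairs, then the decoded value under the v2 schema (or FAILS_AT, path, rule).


backward: BREAKING [(audit.age, R2), (audit.id, R1), (audit.rating, R2), (audit.score, R1), (checksum, R3), (version, R3)]; decoded: FAILS_AT (audit.id, R1)

each type pair in User: writer, then reader
backward for User (reader v2, writer v1):
  Channel -> Channel, writer optional: channel aligns to channel
  map<string, string> -> map<string, string>, writer required: attrs aligns to attrs
  Geo -> Geo, writer optional: audit aligns to audit
  int32 -> bool, writer required: version aligns to version
  bytes -> string, writer optional: checksum aligns to checksum
  audit.id: no writer-side match
  audit.score: no writer-side match
  string -> string, writer required: audit.email aligns to audit.email
  leftover writer field: audit.age
  leftover writer field: audit.rating
  violation R2 at audit.age
  violation R1 at audit.id
  violation R2 at audit.rating
  violation R1 at audit.score
  violation R3 at checksum
  violation R3 at version
  => 6 violation(s): backward is BREAKING for User
decoding the User value with the v2 reader:
  channel := "OWNER"
  attrs := {"k2": "kappa", "env": "delta"}
  read fails at audit.id under R1 (no fill)
  => FAILS_AT (audit.id, R1)
the rest of the User diff is inert for this question:
  enum Channel (field channel in record User): symbol GUEST added -> triggers nothing under User's printed rules — same verdict
  field email in record Geo: tag 3 changed to 36 -> triggers nothing under User's printed rules — same verdict


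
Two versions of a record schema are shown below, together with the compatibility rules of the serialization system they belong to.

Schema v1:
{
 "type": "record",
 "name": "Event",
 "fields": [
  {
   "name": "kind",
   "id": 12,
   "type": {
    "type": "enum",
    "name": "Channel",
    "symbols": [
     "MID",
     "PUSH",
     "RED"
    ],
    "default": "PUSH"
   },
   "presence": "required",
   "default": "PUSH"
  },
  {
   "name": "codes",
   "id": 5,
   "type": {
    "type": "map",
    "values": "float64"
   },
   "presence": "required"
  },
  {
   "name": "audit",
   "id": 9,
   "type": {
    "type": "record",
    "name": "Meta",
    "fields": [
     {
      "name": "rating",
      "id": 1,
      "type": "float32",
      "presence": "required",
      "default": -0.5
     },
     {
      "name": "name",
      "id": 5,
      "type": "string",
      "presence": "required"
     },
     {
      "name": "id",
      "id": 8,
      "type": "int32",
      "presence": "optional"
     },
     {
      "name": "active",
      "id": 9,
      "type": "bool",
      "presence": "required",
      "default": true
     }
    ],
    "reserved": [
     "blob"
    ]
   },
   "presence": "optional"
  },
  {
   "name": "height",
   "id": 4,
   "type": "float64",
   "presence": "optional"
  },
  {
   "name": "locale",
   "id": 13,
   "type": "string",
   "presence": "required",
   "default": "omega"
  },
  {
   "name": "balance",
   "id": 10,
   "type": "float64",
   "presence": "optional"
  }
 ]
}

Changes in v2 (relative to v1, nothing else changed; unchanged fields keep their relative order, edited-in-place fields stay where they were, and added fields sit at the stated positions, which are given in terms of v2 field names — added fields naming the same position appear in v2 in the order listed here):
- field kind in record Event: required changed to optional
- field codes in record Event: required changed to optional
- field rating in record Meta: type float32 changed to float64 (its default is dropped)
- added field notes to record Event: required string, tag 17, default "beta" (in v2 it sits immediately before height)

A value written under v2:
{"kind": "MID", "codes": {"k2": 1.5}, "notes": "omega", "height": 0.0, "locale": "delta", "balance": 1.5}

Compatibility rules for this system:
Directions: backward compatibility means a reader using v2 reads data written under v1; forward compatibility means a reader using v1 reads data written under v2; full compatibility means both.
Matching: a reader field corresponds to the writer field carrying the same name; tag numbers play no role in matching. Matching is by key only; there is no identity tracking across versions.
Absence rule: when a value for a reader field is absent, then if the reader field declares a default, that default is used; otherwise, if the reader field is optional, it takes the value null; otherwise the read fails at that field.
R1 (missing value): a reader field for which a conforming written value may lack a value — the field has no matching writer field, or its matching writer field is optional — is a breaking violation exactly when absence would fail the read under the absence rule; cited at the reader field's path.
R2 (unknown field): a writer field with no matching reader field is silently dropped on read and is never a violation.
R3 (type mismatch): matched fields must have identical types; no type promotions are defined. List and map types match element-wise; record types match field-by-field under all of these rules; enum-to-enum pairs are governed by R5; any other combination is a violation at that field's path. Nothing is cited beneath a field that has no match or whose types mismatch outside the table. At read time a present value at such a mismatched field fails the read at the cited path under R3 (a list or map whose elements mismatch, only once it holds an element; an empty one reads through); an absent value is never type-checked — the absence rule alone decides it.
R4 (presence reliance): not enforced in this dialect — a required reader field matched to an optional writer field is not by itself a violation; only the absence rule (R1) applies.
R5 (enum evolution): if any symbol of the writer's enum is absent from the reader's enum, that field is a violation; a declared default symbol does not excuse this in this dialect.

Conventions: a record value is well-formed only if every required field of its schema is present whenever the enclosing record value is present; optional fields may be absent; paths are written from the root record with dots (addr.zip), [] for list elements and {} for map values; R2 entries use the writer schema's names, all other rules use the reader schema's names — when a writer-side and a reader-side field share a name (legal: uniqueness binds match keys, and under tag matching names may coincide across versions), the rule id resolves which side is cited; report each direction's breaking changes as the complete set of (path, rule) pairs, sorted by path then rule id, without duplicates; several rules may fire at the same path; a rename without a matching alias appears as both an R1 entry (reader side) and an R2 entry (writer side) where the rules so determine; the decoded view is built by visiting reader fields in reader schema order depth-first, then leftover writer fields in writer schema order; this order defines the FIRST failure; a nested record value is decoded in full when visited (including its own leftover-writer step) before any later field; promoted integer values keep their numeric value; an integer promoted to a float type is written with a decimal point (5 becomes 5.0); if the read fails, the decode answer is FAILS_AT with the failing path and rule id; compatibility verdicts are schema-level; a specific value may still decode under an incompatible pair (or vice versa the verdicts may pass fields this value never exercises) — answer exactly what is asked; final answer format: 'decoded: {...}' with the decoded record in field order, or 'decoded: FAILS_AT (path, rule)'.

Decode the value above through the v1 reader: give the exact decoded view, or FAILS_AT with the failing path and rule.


in Event below, arrows point writer -> reader
decode walk for Event under reader schema v1:
  kind := "MID"
  codes := {"k2": 1.5}
  audit := null (absent, optional -> null)
  height := 0.0
  locale := "delta"
  balance := 1.5
  writer notes: unknown -> dropped
  => decoded: {"kind": "MID", "codes": {"k2": 1.5}, "audit": null, "height": 0.0, "locale": "delta", "balance": 1.5}
the rest of the Event diff is inert for this question:
  field kind in record Event: required changed to optional -> fires no rule on Event under this dialect and leaves the result unchanged
  field codes in record Event: required changed to optional -> changes Event's schema-level verdicts only — the decode of this value is the same
  field rating in record Meta: type float32 changed to float64 (its default is dropped) -> changes Event's schema-level verdicts only — the decode of this value is the same
  added field notes to record Event: required string, tag 17, default "beta" (in v2 it sits immediately before height) -> fires no rule on Event under this dialect and leaves the result unchanged

decoded: {"kind": "MID", "codes": {"k2": 1.5}, "audit": null, "height": 0.0, "locale": "delta", "balance": 1.5}


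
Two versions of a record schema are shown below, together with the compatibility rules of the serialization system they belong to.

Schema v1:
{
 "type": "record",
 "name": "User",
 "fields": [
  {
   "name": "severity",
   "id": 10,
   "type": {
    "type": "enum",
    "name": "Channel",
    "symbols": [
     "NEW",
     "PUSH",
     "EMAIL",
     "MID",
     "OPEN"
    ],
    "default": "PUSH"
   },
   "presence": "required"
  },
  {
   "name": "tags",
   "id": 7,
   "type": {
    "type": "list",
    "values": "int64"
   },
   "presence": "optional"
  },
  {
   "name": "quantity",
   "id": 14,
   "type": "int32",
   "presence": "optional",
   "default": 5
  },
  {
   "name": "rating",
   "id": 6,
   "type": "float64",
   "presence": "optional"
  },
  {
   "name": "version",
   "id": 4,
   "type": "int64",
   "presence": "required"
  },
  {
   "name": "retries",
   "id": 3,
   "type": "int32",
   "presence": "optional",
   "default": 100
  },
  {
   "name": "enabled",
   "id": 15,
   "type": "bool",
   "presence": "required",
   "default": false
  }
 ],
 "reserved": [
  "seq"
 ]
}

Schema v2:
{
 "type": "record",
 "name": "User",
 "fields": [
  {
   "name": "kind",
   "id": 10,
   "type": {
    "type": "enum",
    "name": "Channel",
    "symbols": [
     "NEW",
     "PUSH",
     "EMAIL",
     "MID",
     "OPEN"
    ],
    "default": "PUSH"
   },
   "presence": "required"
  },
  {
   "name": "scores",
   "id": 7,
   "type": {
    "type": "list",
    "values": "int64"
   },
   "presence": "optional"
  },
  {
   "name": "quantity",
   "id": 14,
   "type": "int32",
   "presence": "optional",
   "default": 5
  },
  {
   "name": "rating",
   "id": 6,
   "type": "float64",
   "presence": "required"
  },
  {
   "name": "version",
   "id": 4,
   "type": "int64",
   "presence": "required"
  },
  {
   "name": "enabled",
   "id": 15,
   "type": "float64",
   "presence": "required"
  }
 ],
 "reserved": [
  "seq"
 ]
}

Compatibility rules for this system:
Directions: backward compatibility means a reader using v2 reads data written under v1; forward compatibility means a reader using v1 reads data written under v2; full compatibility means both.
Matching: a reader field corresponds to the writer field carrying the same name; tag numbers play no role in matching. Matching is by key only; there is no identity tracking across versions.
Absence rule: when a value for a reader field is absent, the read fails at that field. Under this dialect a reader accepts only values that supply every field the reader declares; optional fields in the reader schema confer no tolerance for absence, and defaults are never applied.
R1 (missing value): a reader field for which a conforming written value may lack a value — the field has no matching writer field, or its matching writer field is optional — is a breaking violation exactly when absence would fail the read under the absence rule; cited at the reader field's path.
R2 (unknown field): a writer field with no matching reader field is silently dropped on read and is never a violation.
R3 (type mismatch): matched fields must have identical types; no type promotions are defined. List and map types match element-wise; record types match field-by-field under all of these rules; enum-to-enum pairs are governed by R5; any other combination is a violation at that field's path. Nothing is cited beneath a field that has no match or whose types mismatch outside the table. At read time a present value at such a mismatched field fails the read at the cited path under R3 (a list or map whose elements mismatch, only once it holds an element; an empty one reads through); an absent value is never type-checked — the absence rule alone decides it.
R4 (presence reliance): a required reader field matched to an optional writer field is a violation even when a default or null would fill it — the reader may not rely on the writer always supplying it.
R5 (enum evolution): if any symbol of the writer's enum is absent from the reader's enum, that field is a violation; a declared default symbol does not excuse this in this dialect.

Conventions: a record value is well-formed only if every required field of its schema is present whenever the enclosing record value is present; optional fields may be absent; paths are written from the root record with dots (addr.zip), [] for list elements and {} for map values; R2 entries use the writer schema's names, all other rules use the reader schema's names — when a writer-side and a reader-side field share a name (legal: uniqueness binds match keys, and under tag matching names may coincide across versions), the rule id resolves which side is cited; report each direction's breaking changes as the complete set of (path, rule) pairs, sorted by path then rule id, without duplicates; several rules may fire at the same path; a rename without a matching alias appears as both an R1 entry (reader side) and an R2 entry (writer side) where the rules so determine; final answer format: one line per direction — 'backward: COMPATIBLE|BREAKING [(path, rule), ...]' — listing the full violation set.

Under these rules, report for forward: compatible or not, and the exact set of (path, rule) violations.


forward: BREAKING [(enabled, R3), (quantity, R1), (retries, R1), (severity, R1), (tags, R1)]

the writer's type comes first in each User pair
forward analysis of User with v1 as reader and v2 as writer:
  severity: no writer match
  tags: no writer match
  quantity: paired with writer quantity (int32 -> int32; writer optional)
  rating: paired with writer rating (float64 -> float64; writer required)
  version: paired with writer version (int64 -> int64; writer required)
  retries: no writer match
  enabled: paired with writer enabled (float64 -> bool; writer required)
  writer field kind has no reader counterpart
  writer field scores has no reader counterpart
  breaking: (enabled, R3)
  breaking: (quantity, R1)
  breaking: (retries, R1)
  breaking: (severity, R1)
  breaking: (tags, R1)
  => forward verdict for User: BREAKING, 5 violation(s)
ruling out the remaining User differences:
  renamed field tags to scores in record User -> affects backward compatibility only, which is not asked
  removed field retries from record User -> affects backward compatibility only, which is not asked


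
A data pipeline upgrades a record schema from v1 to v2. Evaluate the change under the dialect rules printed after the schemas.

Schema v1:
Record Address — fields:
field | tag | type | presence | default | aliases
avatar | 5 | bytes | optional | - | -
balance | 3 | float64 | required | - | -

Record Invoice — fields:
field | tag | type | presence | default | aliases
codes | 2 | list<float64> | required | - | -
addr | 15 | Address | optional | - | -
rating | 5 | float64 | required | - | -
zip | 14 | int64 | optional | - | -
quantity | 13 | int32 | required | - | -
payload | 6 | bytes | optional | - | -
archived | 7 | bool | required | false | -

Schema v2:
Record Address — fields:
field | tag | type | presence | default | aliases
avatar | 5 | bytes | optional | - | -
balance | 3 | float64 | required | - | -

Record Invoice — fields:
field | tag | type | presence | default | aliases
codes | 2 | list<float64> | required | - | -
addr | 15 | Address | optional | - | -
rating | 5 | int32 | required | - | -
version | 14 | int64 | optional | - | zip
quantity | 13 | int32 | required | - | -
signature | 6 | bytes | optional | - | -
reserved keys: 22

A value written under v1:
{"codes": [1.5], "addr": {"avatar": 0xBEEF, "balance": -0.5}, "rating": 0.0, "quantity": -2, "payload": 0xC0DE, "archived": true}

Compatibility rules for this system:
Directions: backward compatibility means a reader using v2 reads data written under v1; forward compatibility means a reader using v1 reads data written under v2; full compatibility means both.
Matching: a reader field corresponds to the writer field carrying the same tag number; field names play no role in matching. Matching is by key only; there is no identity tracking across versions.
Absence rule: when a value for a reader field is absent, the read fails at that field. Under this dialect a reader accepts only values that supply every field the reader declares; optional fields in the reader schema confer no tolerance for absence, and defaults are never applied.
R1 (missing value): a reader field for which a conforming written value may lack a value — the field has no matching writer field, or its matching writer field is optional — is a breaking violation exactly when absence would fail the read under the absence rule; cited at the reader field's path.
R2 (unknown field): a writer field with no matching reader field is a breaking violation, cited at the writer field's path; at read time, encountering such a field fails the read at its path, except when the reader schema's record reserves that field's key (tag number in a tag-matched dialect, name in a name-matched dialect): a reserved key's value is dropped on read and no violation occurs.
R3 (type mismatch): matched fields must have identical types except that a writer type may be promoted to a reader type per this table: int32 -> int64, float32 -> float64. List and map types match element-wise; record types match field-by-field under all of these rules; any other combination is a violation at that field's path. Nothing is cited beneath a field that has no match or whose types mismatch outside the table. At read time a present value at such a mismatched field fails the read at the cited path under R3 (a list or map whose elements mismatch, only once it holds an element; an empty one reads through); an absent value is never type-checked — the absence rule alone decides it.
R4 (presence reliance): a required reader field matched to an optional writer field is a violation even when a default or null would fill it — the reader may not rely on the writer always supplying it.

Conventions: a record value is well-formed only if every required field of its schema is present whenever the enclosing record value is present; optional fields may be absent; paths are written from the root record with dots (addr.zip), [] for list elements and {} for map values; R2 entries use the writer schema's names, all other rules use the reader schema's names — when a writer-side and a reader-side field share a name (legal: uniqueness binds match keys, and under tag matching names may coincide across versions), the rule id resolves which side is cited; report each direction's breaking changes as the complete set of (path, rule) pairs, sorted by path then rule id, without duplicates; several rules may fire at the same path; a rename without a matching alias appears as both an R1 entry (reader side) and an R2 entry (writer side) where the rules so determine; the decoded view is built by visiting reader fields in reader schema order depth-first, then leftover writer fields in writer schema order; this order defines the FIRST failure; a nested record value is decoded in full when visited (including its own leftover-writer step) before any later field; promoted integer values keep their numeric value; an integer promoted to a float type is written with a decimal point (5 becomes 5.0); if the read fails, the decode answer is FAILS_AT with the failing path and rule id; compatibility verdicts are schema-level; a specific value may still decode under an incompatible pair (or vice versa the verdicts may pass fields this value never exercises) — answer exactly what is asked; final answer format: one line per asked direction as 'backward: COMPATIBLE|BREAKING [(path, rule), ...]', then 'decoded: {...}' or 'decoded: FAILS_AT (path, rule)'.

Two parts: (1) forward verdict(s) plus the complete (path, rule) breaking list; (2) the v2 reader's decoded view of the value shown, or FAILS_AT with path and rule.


in Invoice below, arrows point writer -> reader
forward for Invoice (reader v1, writer v2):
  writer required, list<float64> -> list<float64>: reader codes maps from writer codes
  writer optional, Address -> Address: reader addr maps from writer addr
  writer required, int32 -> float64: reader rating maps from writer rating
  writer optional, int64 -> int64: reader zip maps from writer version
  writer required, int32 -> int32: reader quantity maps from writer quantity
  writer optional, bytes -> bytes: reader payload maps from writer signature
  archived: no writer-side match
  writer optional, bytes -> bytes: reader addr.avatar maps from writer addr.avatar
  writer required, float64 -> float64: reader addr.balance maps from writer addr.balance
  breaking: (addr, R1)
  breaking: (addr.avatar, R1)
  breaking: (archived, R1)
  breaking: (payload, R1)
  breaking: (rating, R3)
  breaking: (zip, R1)
  forward on Invoice therefore BREAKING (6)
decode (reader v2):
  codes := [1.5]
  addr.avatar := 0xBEEF
  addr.balance := -0.5
  read fails at rating under R3
  => FAILS_AT (rating, R3)
remaining Invoice differences; none change what is asked:
  renamed field zip to version in record Invoice (alias zip declared on the renamed field) -> affects backward compatibility only, which is not asked
  renamed field payload to signature in record Invoice -> affects backward compatibility only, which is not asked

forward: BREAKING [(addr, R1), (addr.avatar, R1), (archived, R1), (payload, R1), (rating, R3), (zip, R1)]; decoded: FAILS_AT (rating, R3)


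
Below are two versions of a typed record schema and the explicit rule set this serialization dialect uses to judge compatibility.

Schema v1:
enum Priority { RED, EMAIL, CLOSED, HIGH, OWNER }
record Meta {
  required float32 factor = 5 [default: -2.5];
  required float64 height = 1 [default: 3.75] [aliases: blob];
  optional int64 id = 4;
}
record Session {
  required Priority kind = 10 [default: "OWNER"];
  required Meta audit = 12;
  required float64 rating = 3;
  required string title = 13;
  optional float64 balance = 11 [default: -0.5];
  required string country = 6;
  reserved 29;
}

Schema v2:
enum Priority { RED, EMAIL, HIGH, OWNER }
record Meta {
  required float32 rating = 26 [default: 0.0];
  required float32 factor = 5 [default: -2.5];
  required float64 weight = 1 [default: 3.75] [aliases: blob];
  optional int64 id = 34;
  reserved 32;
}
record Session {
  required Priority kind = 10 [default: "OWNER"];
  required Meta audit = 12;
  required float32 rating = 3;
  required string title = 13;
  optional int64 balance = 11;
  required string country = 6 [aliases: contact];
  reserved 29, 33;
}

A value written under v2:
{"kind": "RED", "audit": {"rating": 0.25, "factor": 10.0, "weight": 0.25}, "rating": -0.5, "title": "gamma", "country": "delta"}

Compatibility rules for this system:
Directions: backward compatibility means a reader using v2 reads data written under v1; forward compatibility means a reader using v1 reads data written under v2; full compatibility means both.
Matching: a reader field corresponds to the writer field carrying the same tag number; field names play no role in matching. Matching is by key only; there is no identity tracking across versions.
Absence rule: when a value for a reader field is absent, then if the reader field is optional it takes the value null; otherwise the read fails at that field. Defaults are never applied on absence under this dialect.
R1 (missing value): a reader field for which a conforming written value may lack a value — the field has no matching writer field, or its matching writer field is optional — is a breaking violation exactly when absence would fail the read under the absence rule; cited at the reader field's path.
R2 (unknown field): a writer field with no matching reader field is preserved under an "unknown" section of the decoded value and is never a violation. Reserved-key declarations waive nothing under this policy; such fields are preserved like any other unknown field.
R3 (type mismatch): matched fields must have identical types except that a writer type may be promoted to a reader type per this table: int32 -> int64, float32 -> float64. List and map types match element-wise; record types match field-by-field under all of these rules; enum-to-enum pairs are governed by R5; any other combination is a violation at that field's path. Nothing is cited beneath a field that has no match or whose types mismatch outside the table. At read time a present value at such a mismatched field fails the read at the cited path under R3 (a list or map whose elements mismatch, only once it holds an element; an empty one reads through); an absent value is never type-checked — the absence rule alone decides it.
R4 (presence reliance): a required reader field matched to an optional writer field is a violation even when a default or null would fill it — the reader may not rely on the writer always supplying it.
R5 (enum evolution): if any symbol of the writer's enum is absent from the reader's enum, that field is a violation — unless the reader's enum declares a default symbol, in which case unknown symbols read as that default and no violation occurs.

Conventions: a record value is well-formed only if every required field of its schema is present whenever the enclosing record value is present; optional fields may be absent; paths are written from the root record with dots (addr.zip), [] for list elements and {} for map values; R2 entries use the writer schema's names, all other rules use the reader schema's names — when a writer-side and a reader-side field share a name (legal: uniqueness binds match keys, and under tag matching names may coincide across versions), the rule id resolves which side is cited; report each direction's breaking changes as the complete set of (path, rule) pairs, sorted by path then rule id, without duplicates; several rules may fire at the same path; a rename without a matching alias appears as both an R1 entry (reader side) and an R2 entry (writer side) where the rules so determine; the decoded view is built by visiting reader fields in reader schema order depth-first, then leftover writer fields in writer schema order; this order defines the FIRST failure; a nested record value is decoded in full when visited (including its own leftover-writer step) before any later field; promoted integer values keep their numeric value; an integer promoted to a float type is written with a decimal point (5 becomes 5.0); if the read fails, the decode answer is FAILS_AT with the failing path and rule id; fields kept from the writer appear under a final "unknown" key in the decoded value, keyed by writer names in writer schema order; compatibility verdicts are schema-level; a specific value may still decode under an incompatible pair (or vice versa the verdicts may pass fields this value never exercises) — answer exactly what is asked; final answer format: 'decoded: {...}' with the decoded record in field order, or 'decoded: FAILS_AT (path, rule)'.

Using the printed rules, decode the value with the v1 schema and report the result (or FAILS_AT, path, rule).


arrows below run writer -> reader for Session
migrating the Session value to v1:
  kind := "RED"
  audit.factor := 10.0
  audit.height := 0.25 (from writer weight)
  audit.id := null (missing; optional => null)
  writer audit.rating: kept under "unknown"
  rating := -0.5 (float32 -> float64)
  title := "gamma"
  balance := null (missing; optional => null)
  country := "delta"
  => decoded: {"kind": "RED", "audit": {"factor": 10.0, "height": 0.25, "id": null, "unknown": {"rating": 0.25}}, "rating": -0.5, "title": "gamma", "balance": null, "country": "delta"}
ruling out the remaining Session differences:
  renamed field height to weight in record Meta -> no rule fires on it and the decoded Session view is identical with or without it
  enum Priority (field kind in record Session): symbol CLOSED removed -> schema-level compatibility only; this Session value's decode is unchanged
  field rating in record Session: type float64 changed to float32 -> schema-level compatibility only; this Session value's decode is unchanged
  field balance in record Session: type float64 changed to int64 (its default is dropped) -> schema-level compatibility only; this Session value's decode is unchanged
  field id in record Meta: tag 4 changed to 34 -> no rule fires on it and the decoded Session view is identical with or without it

decoded: {"kind": "RED", "audit": {"factor": 10.0, "height": 0.25, "id": null, "unknown": {"rating": 0.25}}, "rating": -0.5, "title": "gamma", "balance": null, "country": "delta"}
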